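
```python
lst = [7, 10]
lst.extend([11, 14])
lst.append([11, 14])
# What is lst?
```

After line 1: lst = [7, 10]
After line 2 (extend unpacks [11, 14]): lst = [7, 10, 11, 14]
After line 3 (append adds [11, 14] as single element): lst = [7, 10, 11, 14, [11, 14]]

[7, 10, 11, 14, [11, 14]]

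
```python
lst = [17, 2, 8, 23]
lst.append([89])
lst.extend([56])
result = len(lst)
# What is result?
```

After line 1: lst = [17, 2, 8, 23]
After line 2 (append adds [89] as single element): lst = [17, 2, 8, 23, [89]]
After line 3 (extend unpacks [56], adds 56): lst = [17, 2, 8, 23, [89], 56]
After line 4: result = len(lst) = 6

6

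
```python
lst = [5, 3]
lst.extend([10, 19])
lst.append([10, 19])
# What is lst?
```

After line 1: lst = [5, 3]
After line 2 (extend unpacks [10, 19]): lst = [5, 3, 10, 19]
After line 3 (append adds [10, 19] as single element): lst = [5, 3, 10, 19, [10, 19]]

[5, 3, 10, 19, [10, 19]]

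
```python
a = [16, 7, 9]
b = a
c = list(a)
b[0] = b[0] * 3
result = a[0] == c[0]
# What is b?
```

After line 1: a = [16, 7, 9]
After line 2 (b = a, alias): a = [16, 7, 9], b = [16, 7, 9]
After line 3 (c = list(a) is a copy, new object): c = [16, 7, 9]
After line 4 (b[0] = 16 * 3 = 48; mutates shared a/b): a = b = [48, 7, 9], c = [16, 7, 9]
After line 5 (a[0] = 48, c[0] = 16; result = False)

[48, 7, 9]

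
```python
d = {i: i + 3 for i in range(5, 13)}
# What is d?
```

{5: 8, 6: 9, 7: 10, 8: 11, 9: 12, 10: 13, 11: 14, 12: 15}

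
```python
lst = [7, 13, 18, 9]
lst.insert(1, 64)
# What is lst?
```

[7, 64, 13, 18, 9]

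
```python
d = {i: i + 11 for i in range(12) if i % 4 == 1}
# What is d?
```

{1: 12, 5: 16, 9: 20}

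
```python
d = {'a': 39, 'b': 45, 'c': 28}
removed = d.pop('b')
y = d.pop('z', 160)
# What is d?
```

After line 1: d = {'a': 39, 'b': 45, 'c': 28}
After line 2 (pop 'b' returns 45): d = {'a': 39, 'c': 28}, removed = 45
After line 3 (pop 'z' missing, returns default 160): d = {'a': 39, 'c': 28}, y = 160

{'a': 39, 'c': 28}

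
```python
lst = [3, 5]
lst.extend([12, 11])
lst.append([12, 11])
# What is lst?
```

After line 1: lst = [3, 5]
After line 2 (extend unpacks [12, 11]): lst = [3, 5, 12, 11]
After line 3 (append adds [12, 11] as single element): lst = [3, 5, 12, 11, [12, 11]]

[3, 5, 12, 11, [12, 11]]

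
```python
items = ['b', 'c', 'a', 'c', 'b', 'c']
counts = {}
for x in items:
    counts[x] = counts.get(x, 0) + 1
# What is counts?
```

Initial: counts = {}, items = ['b', 'c', 'a', 'c', 'b', 'c']
See 'b': counts = {'b': 1}
See 'c': counts = {'b': 1, 'c': 1}
See 'a': counts = {'b': 1, 'c': 1, 'a': 1}
See 'c': counts = {'b': 1, 'c': 2, 'a': 1}
See 'b': counts = {'b': 2, 'c': 2, 'a': 1}
See 'c': counts = {'b': 2, 'c': 3, 'a': 1}

{'b': 2, 'c': 3, 'a': 1}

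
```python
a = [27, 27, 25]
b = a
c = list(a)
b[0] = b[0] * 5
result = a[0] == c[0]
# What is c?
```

After line 1: a = [27, 27, 25]
After line 2 (b = a, alias): a = [27, 27, 25], b = [27, 27, 25]
After line 3 (c = list(a) is a copy, new object): c = [27, 27, 25]
After line 4 (b[0] = 27 * 5 = 135; mutates shared a/b): a = b = [135, 27, 25], c = [27, 27, 25]
After line 5 (a[0] = 135, c[0] = 27; result = False)

[27, 27, 25]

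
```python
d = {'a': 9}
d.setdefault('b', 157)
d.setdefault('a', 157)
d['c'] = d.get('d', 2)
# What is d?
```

After line 1: d = {'a': 9}
After line 2 (setdefault adds 'b'=157): d = {'a': 9, 'b': 157}
After line 3 (setdefault 'a' no-op, already exists): d = {'a': 9, 'b': 157}
After line 4 (get('d', 2) returns default since 'd' not in d): d = {'a': 9, 'b': 157, 'c': 2}

{'a': 9, 'b': 157, 'c': 2}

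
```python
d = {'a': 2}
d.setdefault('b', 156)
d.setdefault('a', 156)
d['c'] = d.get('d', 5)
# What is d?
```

After line 1: d = {'a': 2}
After line 2 (setdefault adds 'b'=156): d = {'a': 2, 'b': 156}
After line 3 (setdefault 'a' no-op, already exists): d = {'a': 2, 'b': 156}
After line 4 (get('d', 5) returns default since 'd' not in d): d = {'a': 2, 'b': 156, 'c': 5}

{'a': 2, 'b': 156, 'c': 5}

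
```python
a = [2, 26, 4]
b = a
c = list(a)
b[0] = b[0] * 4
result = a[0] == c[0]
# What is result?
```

After line 1: a = [2, 26, 4]
After line 2 (b = a, alias): a = [2, 26, 4], b = [2, 26, 4]
After line 3 (c = list(a) is a copy, new object): c = [2, 26, 4]
After line 4 (b[0] = 2 * 4 = 8; mutates shared a/b): a = b = [8, 26, 4], c = [2, 26, 4]
After line 5 (a[0] = 8, c[0] = 2; result = False)

False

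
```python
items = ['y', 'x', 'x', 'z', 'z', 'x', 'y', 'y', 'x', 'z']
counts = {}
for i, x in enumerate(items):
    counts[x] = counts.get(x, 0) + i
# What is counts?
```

Initial: counts = {}, items = ['y', 'x', 'x', 'z', 'z', 'x', 'y', 'y', 'x', 'z']
i=0, x='y': counts = {'y': 0}
i=1, x='x': counts = {'y': 0, 'x': 1}
i=2, x='x': counts = {'y': 0, 'x': 3}
i=3, x='z': counts = {'y': 0, 'x': 3, 'z': 3}
i=4, x='z': counts = {'y': 0, 'x': 3, 'z': 7}
i=5, x='x': counts = {'y': 0, 'x': 8, 'z': 7}
i=6, x='y': counts = {'y': 6, 'x': 8, 'z': 7}
i=7, x='y': counts = {'y': 13, 'x': 8, 'z': 7}
i=8, x='x': counts = {'y': 13, 'x': 16, 'z': 7}
i=9, x='z': counts = {'y': 13, 'x': 16, 'z': 16}

{'y': 13, 'x': 16, 'z': 16}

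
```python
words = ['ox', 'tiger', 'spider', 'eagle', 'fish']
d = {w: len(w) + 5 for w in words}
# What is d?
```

{'ox': 7, 'tiger': 10, 'spider': 11, 'eagle': 10, 'fish': 9}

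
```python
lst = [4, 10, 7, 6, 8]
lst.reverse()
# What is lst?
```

[8, 6, 7, 10, 4]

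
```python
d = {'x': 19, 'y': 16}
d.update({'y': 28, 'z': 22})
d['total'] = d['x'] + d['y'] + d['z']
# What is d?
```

After line 1: d = {'x': 19, 'y': 16}
After line 2 (y overwritten, z added): d = {'x': 19, 'y': 28, 'z': 22}
After line 3 (total = 19 + 28 + 22 = 69): d = {'x': 19, 'y': 28, 'z': 22, 'total': 69}

{'x': 19, 'y': 28, 'z': 22, 'total': 69}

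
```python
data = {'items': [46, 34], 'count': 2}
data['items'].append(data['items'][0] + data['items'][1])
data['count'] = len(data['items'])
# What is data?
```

After line 1: data = {'items': [46, 34], 'count': 2}
After line 2 (append 46 + 34 = 80): data = {'items': [46, 34, 80], 'count': 2}
After line 3 (count = len(items) = 3): data = {'items': [46, 34, 80], 'count': 3}

{'items': [46, 34, 80], 'count': 3}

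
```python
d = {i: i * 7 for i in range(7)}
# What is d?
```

{0: 0, 1: 7, 2: 14, 3: 21, 4: 28, 5: 35, 6: 42}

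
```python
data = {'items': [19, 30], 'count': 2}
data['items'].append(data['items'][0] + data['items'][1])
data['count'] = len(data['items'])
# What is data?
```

After line 1: data = {'items': [19, 30], 'count': 2}
After line 2 (append 19 + 30 = 49): data = {'items': [19, 30, 49], 'count': 2}
After line 3 (count = len(items) = 3): data = {'items': [19, 30, 49], 'count': 3}

{'items': [19, 30, 49], 'count': 3}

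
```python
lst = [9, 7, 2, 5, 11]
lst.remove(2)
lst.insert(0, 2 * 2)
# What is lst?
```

After line 1: lst = [9, 7, 2, 5, 11]
After line 2 (remove first 2): lst = [9, 7, 5, 11]
After line 3 (insert 4 at index 0): lst = [4, 9, 7, 5, 11]

[4, 9, 7, 5, 11]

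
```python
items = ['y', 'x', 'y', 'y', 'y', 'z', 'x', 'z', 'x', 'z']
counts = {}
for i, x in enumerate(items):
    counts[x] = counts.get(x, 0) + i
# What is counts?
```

Initial: counts = {}, items = ['y', 'x', 'y', 'y', 'y', 'z', 'x', 'z', 'x', 'z']
i=0, x='y': counts = {'y': 0}
i=1, x='x': counts = {'y': 0, 'x': 1}
i=2, x='y': counts = {'y': 2, 'x': 1}
i=3, x='y': counts = {'y': 5, 'x': 1}
i=4, x='y': counts = {'y': 9, 'x': 1}
i=5, x='z': counts = {'y': 9, 'x': 1, 'z': 5}
i=6, x='x': counts = {'y': 9, 'x': 7, 'z': 5}
i=7, x='z': counts = {'y': 9, 'x': 7, 'z': 12}
i=8, x='x': counts = {'y': 9, 'x': 15, 'z': 12}
i=9, x='z': counts = {'y': 9, 'x': 15, 'z': 21}

{'y': 9, 'x': 15, 'z': 21}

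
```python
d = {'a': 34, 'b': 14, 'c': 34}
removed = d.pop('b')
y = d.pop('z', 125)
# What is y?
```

After line 1: d = {'a': 34, 'b': 14, 'c': 34}
After line 2 (pop 'b' returns 14): d = {'a': 34, 'c': 34}, removed = 14
After line 3 (pop 'z' missing, returns default 125): d = {'a': 34, 'c': 34}, y = 125

125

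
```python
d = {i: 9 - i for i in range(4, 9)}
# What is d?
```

{4: 5, 5: 4, 6: 3, 7: 2, 8: 1}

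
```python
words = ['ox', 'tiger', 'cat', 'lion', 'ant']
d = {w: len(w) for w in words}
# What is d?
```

{'ox': 2, 'tiger': 5, 'cat': 3, 'lion': 4, 'ant': 3}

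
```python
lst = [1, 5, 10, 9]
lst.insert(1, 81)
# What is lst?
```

[1, 81, 5, 10, 9]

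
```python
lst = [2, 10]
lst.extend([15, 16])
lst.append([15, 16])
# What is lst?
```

After line 1: lst = [2, 10]
After line 2 (extend unpacks [15, 16]): lst = [2, 10, 15, 16]
After line 3 (append adds [15, 16] as single element): lst = [2, 10, 15, 16, [15, 16]]

[2, 10, 15, 16, [15, 16]]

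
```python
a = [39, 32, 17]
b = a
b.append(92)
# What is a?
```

After line 1: a = [39, 32, 17]
After line 2 (b = a is an alias, same object): a = [39, 32, 17], b = [39, 32, 17]
After line 3 (b.append mutates the shared list): a = [39, 32, 17, 92], b = [39, 32, 17, 92]

[39, 32, 17, 92]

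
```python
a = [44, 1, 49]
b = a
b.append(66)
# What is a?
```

After line 1: a = [44, 1, 49]
After line 2 (b = a is an alias, same object): a = [44, 1, 49], b = [44, 1, 49]
After line 3 (b.append mutates the shared list): a = [44, 1, 49, 66], b = [44, 1, 49, 66]

[44, 1, 49, 66]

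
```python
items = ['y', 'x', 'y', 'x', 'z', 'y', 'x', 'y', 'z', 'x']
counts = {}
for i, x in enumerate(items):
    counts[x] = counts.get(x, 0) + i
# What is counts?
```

Initial: counts = {}, items = ['y', 'x', 'y', 'x', 'z', 'y', 'x', 'y', 'z', 'x']
i=0, x='y': counts = {'y': 0}
i=1, x='x': counts = {'y': 0, 'x': 1}
i=2, x='y': counts = {'y': 2, 'x': 1}
i=3, x='x': counts = {'y': 2, 'x': 4}
i=4, x='z': counts = {'y': 2, 'x': 4, 'z': 4}
i=5, x='y': counts = {'y': 7, 'x': 4, 'z': 4}
i=6, x='x': counts = {'y': 7, 'x': 10, 'z': 4}
i=7, x='y': counts = {'y': 14, 'x': 10, 'z': 4}
i=8, x='z': counts = {'y': 14, 'x': 10, 'z': 12}
i=9, x='x': counts = {'y': 14, 'x': 19, 'z': 12}

{'y': 14, 'x': 19, 'z': 12}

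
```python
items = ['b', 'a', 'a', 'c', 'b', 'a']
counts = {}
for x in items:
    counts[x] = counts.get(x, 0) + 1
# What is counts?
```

Initial: counts = {}, items = ['b', 'a', 'a', 'c', 'b', 'a']
See 'b': counts = {'b': 1}
See 'a': counts = {'b': 1, 'a': 1}
See 'a': counts = {'b': 1, 'a': 2}
See 'c': counts = {'b': 1, 'a': 2, 'c': 1}
See 'b': counts = {'b': 2, 'a': 2, 'c': 1}
See 'a': counts = {'b': 2, 'a': 3, 'c': 1}

{'b': 2, 'a': 3, 'c': 1}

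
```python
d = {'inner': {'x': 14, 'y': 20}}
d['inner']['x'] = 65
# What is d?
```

After line 1: d = {'inner': {'x': 14, 'y': 20}}
After line 2 (inner x overwritten): d = {'inner': {'x': 65, 'y': 20}}

{'inner': {'x': 65, 'y': 20}}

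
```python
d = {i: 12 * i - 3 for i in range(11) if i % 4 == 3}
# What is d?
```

{3: 33, 7: 81}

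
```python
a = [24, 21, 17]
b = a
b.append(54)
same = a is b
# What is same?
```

After line 1: a = [24, 21, 17]
After line 2 (b = a is an alias, same object): a = [24, 21, 17], b = [24, 21, 17]
After line 3 (b.append mutates the shared list): a = [24, 21, 17, 54], b = [24, 21, 17, 54]
After line 4 (same = a is b; same object -> True): same = True

True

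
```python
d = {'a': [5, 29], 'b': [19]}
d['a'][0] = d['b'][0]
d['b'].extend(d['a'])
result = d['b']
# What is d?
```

After line 1: d = {'a': [5, 29], 'b': [19]}
After line 2 (a[0] = b[0] = 19): d = {'a': [19, 29], 'b': [19]}
After line 3 (b.extend(a) appends [19, 29]): d = {'a': [19, 29], 'b': [19, 19, 29]}
After line 4: result = d['b'] = [19, 19, 29]

{'a': [19, 29], 'b': [19, 19, 29]}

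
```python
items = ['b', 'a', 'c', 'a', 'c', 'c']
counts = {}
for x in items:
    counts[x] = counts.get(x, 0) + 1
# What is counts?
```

Initial: counts = {}, items = ['b', 'a', 'c', 'a', 'c', 'c']
See 'b': counts = {'b': 1}
See 'a': counts = {'b': 1, 'a': 1}
See 'c': counts = {'b': 1, 'a': 1, 'c': 1}
See 'a': counts = {'b': 1, 'a': 2, 'c': 1}
See 'c': counts = {'b': 1, 'a': 2, 'c': 2}
See 'c': counts = {'b': 1, 'a': 2, 'c': 3}

{'b': 1, 'a': 2, 'c': 3}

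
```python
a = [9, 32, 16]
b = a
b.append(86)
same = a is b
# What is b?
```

After line 1: a = [9, 32, 16]
After line 2 (b = a is an alias, same object): a = [9, 32, 16], b = [9, 32, 16]
After line 3 (b.append mutates the shared list): a = [9, 32, 16, 86], b = [9, 32, 16, 86]
After line 4 (same = a is b; same object -> True): same = True

[9, 32, 16, 86]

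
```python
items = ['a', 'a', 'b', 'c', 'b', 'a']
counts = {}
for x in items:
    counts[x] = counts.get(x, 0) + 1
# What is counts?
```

Initial: counts = {}, items = ['a', 'a', 'b', 'c', 'b', 'a']
See 'a': counts = {'a': 1}
See 'a': counts = {'a': 2}
See 'b': counts = {'a': 2, 'b': 1}
See 'c': counts = {'a': 2, 'b': 1, 'c': 1}
See 'b': counts = {'a': 2, 'b': 2, 'c': 1}
See 'a': counts = {'a': 3, 'b': 2, 'c': 1}

{'a': 3, 'b': 2, 'c': 1}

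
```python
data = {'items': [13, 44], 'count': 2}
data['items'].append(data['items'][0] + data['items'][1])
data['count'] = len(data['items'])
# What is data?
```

After line 1: data = {'items': [13, 44], 'count': 2}
After line 2 (append 13 + 44 = 57): data = {'items': [13, 44, 57], 'count': 2}
After line 3 (count = len(items) = 3): data = {'items': [13, 44, 57], 'count': 3}

{'items': [13, 44, 57], 'count': 3}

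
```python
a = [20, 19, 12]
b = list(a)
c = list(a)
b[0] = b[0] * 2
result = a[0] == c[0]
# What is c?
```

After line 1: a = [20, 19, 12]
After line 2 (b = list(a), copy): a = [20, 19, 12], b = [20, 19, 12]
After line 3 (c = list(a) is a copy, new object): c = [20, 19, 12]
After line 4 (b[0] = 20 * 2 = 40; only b mutates (copy)): a = [20, 19, 12], b = [40, 19, 12], c = [20, 19, 12]
After line 5 (a[0] = 20, c[0] = 20; result = True)

[20, 19, 12]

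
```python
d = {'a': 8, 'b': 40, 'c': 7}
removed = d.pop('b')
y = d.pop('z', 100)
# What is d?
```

After line 1: d = {'a': 8, 'b': 40, 'c': 7}
After line 2 (pop 'b' returns 40): d = {'a': 8, 'c': 7}, removed = 40
After line 3 (pop 'z' missing, returns default 100): d = {'a': 8, 'c': 7}, y = 100

{'a': 8, 'c': 7}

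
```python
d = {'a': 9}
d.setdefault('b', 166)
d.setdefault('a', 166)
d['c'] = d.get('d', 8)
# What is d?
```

After line 1: d = {'a': 9}
After line 2 (setdefault adds 'b'=166): d = {'a': 9, 'b': 166}
After line 3 (setdefault 'a' no-op, already exists): d = {'a': 9, 'b': 166}
After line 4 (get('d', 8) returns default since 'd' not in d): d = {'a': 9, 'b': 166, 'c': 8}

{'a': 9, 'b': 166, 'c': 8}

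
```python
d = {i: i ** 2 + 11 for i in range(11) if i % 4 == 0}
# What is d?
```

{0: 11, 4: 27, 8: 75}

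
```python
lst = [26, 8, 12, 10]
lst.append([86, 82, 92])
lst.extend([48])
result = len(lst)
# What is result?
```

After line 1: lst = [26, 8, 12, 10]
After line 2 (append adds [86, 82, 92] as single element): lst = [26, 8, 12, 10, [86, 82, 92]]
After line 3 (extend unpacks [48], adds 48): lst = [26, 8, 12, 10, [86, 82, 92], 48]
After line 4: result = len(lst) = 6

6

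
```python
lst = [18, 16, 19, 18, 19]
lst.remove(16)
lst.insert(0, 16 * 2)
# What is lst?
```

After line 1: lst = [18, 16, 19, 18, 19]
After line 2 (remove first 16): lst = [18, 19, 18, 19]
After line 3 (insert 32 at index 0): lst = [32, 18, 19, 18, 19]

[32, 18, 19, 18, 19]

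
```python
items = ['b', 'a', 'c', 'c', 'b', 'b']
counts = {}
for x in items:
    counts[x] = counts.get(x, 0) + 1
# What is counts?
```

Initial: counts = {}, items = ['b', 'a', 'c', 'c', 'b', 'b']
See 'b': counts = {'b': 1}
See 'a': counts = {'b': 1, 'a': 1}
See 'c': counts = {'b': 1, 'a': 1, 'c': 1}
See 'c': counts = {'b': 1, 'a': 1, 'c': 2}
See 'b': counts = {'b': 2, 'a': 1, 'c': 2}
See 'b': counts = {'b': 3, 'a': 1, 'c': 2}

{'b': 3, 'a': 1, 'c': 2}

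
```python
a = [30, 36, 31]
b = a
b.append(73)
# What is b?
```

After line 1: a = [30, 36, 31]
After line 2 (b = a is an alias, same object): a = [30, 36, 31], b = [30, 36, 31]
After line 3 (b.append mutates the shared list): a = [30, 36, 31, 73], b = [30, 36, 31, 73]

[30, 36, 31, 73]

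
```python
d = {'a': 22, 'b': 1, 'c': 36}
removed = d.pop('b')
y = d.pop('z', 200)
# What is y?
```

After line 1: d = {'a': 22, 'b': 1, 'c': 36}
After line 2 (pop 'b' returns 1): d = {'a': 22, 'c': 36}, removed = 1
After line 3 (pop 'z' missing, returns default 200): d = {'a': 22, 'c': 36}, y = 200

200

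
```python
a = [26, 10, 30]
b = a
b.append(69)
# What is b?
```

After line 1: a = [26, 10, 30]
After line 2 (b = a is an alias, same object): a = [26, 10, 30], b = [26, 10, 30]
After line 3 (b.append mutates the shared list): a = [26, 10, 30, 69], b = [26, 10, 30, 69]

[26, 10, 30, 69]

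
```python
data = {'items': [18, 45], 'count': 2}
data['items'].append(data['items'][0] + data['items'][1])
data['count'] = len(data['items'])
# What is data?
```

After line 1: data = {'items': [18, 45], 'count': 2}
After line 2 (append 18 + 45 = 63): data = {'items': [18, 45, 63], 'count': 2}
After line 3 (count = len(items) = 3): data = {'items': [18, 45, 63], 'count': 3}

{'items': [18, 45, 63], 'count': 3}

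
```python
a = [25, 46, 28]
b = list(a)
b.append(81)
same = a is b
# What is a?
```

After line 1: a = [25, 46, 28]
After line 2 (b = list(a) is a shallow copy, new object): a = [25, 46, 28], b = [25, 46, 28]
After line 3 (append only mutates b): a = [25, 46, 28], b = [25, 46, 28, 81]
After line 4 (same = a is b; different objects -> False): same = False

[25, 46, 28]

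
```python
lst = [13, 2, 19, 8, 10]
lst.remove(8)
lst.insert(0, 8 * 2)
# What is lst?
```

After line 1: lst = [13, 2, 19, 8, 10]
After line 2 (remove first 8): lst = [13, 2, 19, 10]
After line 3 (insert 16 at index 0): lst = [16, 13, 2, 19, 10]

[16, 13, 2, 19, 10]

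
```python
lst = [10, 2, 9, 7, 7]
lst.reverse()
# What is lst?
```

[7, 7, 9, 2, 10]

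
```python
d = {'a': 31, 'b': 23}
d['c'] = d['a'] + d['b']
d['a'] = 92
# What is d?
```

After line 1: d = {'a': 31, 'b': 23}
After line 2 (d['c'] = 31 + 23): d = {'a': 31, 'b': 23, 'c': 54}
After line 3: d = {'a': 92, 'b': 23, 'c': 54}

{'a': 92, 'b': 23, 'c': 54}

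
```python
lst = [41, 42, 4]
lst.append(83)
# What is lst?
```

[41, 42, 4, 83]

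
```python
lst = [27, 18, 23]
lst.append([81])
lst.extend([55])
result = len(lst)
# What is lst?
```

After line 1: lst = [27, 18, 23]
After line 2 (append adds [81] as single element): lst = [27, 18, 23, [81]]
After line 3 (extend unpacks [55], adds 55): lst = [27, 18, 23, [81], 55]
After line 4: result = len(lst) = 5

[27, 18, 23, [81], 55]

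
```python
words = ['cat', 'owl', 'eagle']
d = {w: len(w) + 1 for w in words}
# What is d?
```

{'cat': 4, 'owl': 4, 'eagle': 6}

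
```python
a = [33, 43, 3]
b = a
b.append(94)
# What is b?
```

After line 1: a = [33, 43, 3]
After line 2 (b = a is an alias, same object): a = [33, 43, 3], b = [33, 43, 3]
After line 3 (b.append mutates the shared list): a = [33, 43, 3, 94], b = [33, 43, 3, 94]

[33, 43, 3, 94]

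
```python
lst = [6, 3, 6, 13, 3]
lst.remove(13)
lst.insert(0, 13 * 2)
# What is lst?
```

After line 1: lst = [6, 3, 6, 13, 3]
After line 2 (remove first 13): lst = [6, 3, 6, 3]
After line 3 (insert 26 at index 0): lst = [26, 6, 3, 6, 3]

[26, 6, 3, 6, 3]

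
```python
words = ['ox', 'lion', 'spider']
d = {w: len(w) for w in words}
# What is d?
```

{'ox': 2, 'lion': 4, 'spider': 6}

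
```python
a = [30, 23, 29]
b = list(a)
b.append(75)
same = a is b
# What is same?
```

After line 1: a = [30, 23, 29]
After line 2 (b = list(a) is a shallow copy, new object): a = [30, 23, 29], b = [30, 23, 29]
After line 3 (append only mutates b): a = [30, 23, 29], b = [30, 23, 29, 75]
After line 4 (same = a is b; different objects -> False): same = False

False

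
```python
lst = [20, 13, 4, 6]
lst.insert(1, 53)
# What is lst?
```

[20, 53, 13, 4, 6]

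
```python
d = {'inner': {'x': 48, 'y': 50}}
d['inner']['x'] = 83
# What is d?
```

After line 1: d = {'inner': {'x': 48, 'y': 50}}
After line 2 (inner x overwritten): d = {'inner': {'x': 83, 'y': 50}}

{'inner': {'x': 83, 'y': 50}}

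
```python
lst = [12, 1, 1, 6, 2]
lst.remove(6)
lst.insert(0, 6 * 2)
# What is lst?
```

After line 1: lst = [12, 1, 1, 6, 2]
After line 2 (remove first 6): lst = [12, 1, 1, 2]
After line 3 (insert 12 at index 0): lst = [12, 12, 1, 1, 2]

[12, 12, 1, 1, 2]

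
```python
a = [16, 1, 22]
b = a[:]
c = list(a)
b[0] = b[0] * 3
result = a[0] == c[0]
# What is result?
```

After line 1: a = [16, 1, 22]
After line 2 (b = a[:], copy): a = [16, 1, 22], b = [16, 1, 22]
After line 3 (c = list(a) is a copy, new object): c = [16, 1, 22]
After line 4 (b[0] = 16 * 3 = 48; only b mutates (copy)): a = [16, 1, 22], b = [48, 1, 22], c = [16, 1, 22]
After line 5 (a[0] = 16, c[0] = 16; result = True)

True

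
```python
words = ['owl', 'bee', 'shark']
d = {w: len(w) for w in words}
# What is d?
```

{'owl': 3, 'bee': 3, 'shark': 5}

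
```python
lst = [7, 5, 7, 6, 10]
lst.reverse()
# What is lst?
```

[10, 6, 7, 5, 7]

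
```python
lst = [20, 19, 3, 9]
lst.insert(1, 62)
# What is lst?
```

[20, 62, 19, 3, 9]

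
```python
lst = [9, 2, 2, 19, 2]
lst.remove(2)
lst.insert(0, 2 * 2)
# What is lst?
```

After line 1: lst = [9, 2, 2, 19, 2]
After line 2 (remove first 2): lst = [9, 2, 19, 2]
After line 3 (insert 4 at index 0): lst = [4, 9, 2, 19, 2]

[4, 9, 2, 19, 2]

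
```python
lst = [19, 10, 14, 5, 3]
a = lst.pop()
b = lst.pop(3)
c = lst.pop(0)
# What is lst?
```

After line 1: lst = [19, 10, 14, 5, 3]
After line 2 (pop() -> a = 3): lst = [19, 10, 14, 5]
After line 3 (pop(3) -> b = 5): lst = [19, 10, 14]
After line 4 (pop(0) -> c = 19): lst = [10, 14]

[10, 14]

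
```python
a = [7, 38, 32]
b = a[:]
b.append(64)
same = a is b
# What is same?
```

After line 1: a = [7, 38, 32]
After line 2 (b = a[:] is a shallow copy, new object): a = [7, 38, 32], b = [7, 38, 32]
After line 3 (append only mutates b): a = [7, 38, 32], b = [7, 38, 32, 64]
After line 4 (same = a is b; different objects -> False): same = False

False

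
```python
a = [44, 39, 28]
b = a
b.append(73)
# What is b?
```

After line 1: a = [44, 39, 28]
After line 2 (b = a is an alias, same object): a = [44, 39, 28], b = [44, 39, 28]
After line 3 (b.append mutates the shared list): a = [44, 39, 28, 73], b = [44, 39, 28, 73]

[44, 39, 28, 73]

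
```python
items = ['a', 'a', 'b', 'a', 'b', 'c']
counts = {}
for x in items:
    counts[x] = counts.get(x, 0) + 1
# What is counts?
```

Initial: counts = {}, items = ['a', 'a', 'b', 'a', 'b', 'c']
See 'a': counts = {'a': 1}
See 'a': counts = {'a': 2}
See 'b': counts = {'a': 2, 'b': 1}
See 'a': counts = {'a': 3, 'b': 1}
See 'b': counts = {'a': 3, 'b': 2}
See 'c': counts = {'a': 3, 'b': 2, 'c': 1}

{'a': 3, 'b': 2, 'c': 1}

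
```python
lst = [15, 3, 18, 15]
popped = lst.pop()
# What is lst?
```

[15, 3, 18]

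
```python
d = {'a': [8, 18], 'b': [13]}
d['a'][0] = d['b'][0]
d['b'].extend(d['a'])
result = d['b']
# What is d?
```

After line 1: d = {'a': [8, 18], 'b': [13]}
After line 2 (a[0] = b[0] = 13): d = {'a': [13, 18], 'b': [13]}
After line 3 (b.extend(a) appends [13, 18]): d = {'a': [13, 18], 'b': [13, 13, 18]}
After line 4: result = d['b'] = [13, 13, 18]

{'a': [13, 18], 'b': [13, 13, 18]}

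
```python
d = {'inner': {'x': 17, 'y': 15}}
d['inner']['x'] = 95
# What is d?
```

After line 1: d = {'inner': {'x': 17, 'y': 15}}
After line 2 (inner x overwritten): d = {'inner': {'x': 95, 'y': 15}}

{'inner': {'x': 95, 'y': 15}}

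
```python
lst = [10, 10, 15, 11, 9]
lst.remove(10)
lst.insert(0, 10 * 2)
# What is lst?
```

After line 1: lst = [10, 10, 15, 11, 9]
After line 2 (remove first 10): lst = [10, 15, 11, 9]
After line 3 (insert 20 at index 0): lst = [20, 10, 15, 11, 9]

[20, 10, 15, 11, 9]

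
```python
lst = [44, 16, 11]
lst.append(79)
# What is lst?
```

[44, 16, 11, 79]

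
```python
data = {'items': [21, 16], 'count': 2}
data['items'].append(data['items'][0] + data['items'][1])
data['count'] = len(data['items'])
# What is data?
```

After line 1: data = {'items': [21, 16], 'count': 2}
After line 2 (append 21 + 16 = 37): data = {'items': [21, 16, 37], 'count': 2}
After line 3 (count = len(items) = 3): data = {'items': [21, 16, 37], 'count': 3}

{'items': [21, 16, 37], 'count': 3}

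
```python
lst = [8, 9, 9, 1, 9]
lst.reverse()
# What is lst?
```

[9, 1, 9, 9, 8]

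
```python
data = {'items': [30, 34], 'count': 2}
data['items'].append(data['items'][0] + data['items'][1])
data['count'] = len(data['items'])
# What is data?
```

After line 1: data = {'items': [30, 34], 'count': 2}
After line 2 (append 30 + 34 = 64): data = {'items': [30, 34, 64], 'count': 2}
After line 3 (count = len(items) = 3): data = {'items': [30, 34, 64], 'count': 3}

{'items': [30, 34, 64], 'count': 3}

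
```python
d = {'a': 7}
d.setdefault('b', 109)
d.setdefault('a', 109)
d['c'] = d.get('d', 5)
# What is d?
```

After line 1: d = {'a': 7}
After line 2 (setdefault adds 'b'=109): d = {'a': 7, 'b': 109}
After line 3 (setdefault 'a' no-op, already exists): d = {'a': 7, 'b': 109}
After line 4 (get('d', 5) returns default since 'd' not in d): d = {'a': 7, 'b': 109, 'c': 5}

{'a': 7, 'b': 109, 'c': 5}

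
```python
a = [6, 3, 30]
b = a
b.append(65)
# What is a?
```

After line 1: a = [6, 3, 30]
After line 2 (b = a is an alias, same object): a = [6, 3, 30], b = [6, 3, 30]
After line 3 (b.append mutates the shared list): a = [6, 3, 30, 65], b = [6, 3, 30, 65]

[6, 3, 30, 65]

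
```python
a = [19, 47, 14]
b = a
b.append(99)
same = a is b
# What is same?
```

After line 1: a = [19, 47, 14]
After line 2 (b = a is an alias, same object): a = [19, 47, 14], b = [19, 47, 14]
After line 3 (b.append mutates the shared list): a = [19, 47, 14, 99], b = [19, 47, 14, 99]
After line 4 (same = a is b; same object -> True): same = True

True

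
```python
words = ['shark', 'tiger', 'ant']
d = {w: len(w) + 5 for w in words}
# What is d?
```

{'shark': 10, 'tiger': 10, 'ant': 8}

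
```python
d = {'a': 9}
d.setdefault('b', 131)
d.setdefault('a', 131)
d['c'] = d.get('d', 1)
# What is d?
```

After line 1: d = {'a': 9}
After line 2 (setdefault adds 'b'=131): d = {'a': 9, 'b': 131}
After line 3 (setdefault 'a' no-op, already exists): d = {'a': 9, 'b': 131}
After line 4 (get('d', 1) returns default since 'd' not in d): d = {'a': 9, 'b': 131, 'c': 1}

{'a': 9, 'b': 131, 'c': 1}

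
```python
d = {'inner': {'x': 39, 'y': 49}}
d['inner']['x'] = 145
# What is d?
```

After line 1: d = {'inner': {'x': 39, 'y': 49}}
After line 2 (inner x overwritten): d = {'inner': {'x': 145, 'y': 49}}

{'inner': {'x': 145, 'y': 49}}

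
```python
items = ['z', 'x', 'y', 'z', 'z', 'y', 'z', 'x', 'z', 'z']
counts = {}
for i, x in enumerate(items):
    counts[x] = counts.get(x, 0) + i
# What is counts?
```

Initial: counts = {}, items = ['z', 'x', 'y', 'z', 'z', 'y', 'z', 'x', 'z', 'z']
i=0, x='z': counts = {'z': 0}
i=1, x='x': counts = {'z': 0, 'x': 1}
i=2, x='y': counts = {'z': 0, 'x': 1, 'y': 2}
i=3, x='z': counts = {'z': 3, 'x': 1, 'y': 2}
i=4, x='z': counts = {'z': 7, 'x': 1, 'y': 2}
i=5, x='y': counts = {'z': 7, 'x': 1, 'y': 7}
i=6, x='z': counts = {'z': 13, 'x': 1, 'y': 7}
i=7, x='x': counts = {'z': 13, 'x': 8, 'y': 7}
i=8, x='z': counts = {'z': 21, 'x': 8, 'y': 7}
i=9, x='z': counts = {'z': 30, 'x': 8, 'y': 7}

{'z': 30, 'x': 8, 'y': 7}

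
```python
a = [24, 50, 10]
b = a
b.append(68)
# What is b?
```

After line 1: a = [24, 50, 10]
After line 2 (b = a is an alias, same object): a = [24, 50, 10], b = [24, 50, 10]
After line 3 (b.append mutates the shared list): a = [24, 50, 10, 68], b = [24, 50, 10, 68]

[24, 50, 10, 68]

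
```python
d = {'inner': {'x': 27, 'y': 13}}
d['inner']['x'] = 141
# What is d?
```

After line 1: d = {'inner': {'x': 27, 'y': 13}}
After line 2 (inner x overwritten): d = {'inner': {'x': 141, 'y': 13}}

{'inner': {'x': 141, 'y': 13}}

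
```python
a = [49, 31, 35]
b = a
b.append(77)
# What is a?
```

After line 1: a = [49, 31, 35]
After line 2 (b = a is an alias, same object): a = [49, 31, 35], b = [49, 31, 35]
After line 3 (b.append mutates the shared list): a = [49, 31, 35, 77], b = [49, 31, 35, 77]

[49, 31, 35, 77]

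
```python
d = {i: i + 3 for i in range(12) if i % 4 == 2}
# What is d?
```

{2: 5, 6: 9, 10: 13}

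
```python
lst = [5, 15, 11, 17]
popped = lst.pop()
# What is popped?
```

17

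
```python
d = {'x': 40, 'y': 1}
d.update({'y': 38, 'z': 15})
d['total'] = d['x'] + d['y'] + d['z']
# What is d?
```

After line 1: d = {'x': 40, 'y': 1}
After line 2 (y overwritten, z added): d = {'x': 40, 'y': 38, 'z': 15}
After line 3 (total = 40 + 38 + 15 = 93): d = {'x': 40, 'y': 38, 'z': 15, 'total': 93}

{'x': 40, 'y': 38, 'z': 15, 'total': 93}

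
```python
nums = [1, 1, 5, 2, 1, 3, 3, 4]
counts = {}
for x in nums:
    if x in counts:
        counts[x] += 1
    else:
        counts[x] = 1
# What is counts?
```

Initial: counts = {}, nums = [1, 1, 5, 2, 1, 3, 3, 4]
See 1: counts = {1: 1}
See 1: counts = {1: 2}
See 5: counts = {1: 2, 5: 1}
See 2: counts = {1: 2, 5: 1, 2: 1}
See 1: counts = {1: 3, 5: 1, 2: 1}
See 3: counts = {1: 3, 5: 1, 2: 1, 3: 1}
See 3: counts = {1: 3, 5: 1, 2: 1, 3: 2}
See 4: counts = {1: 3, 5: 1, 2: 1, 3: 2, 4: 1}

{1: 3, 5: 1, 2: 1, 3: 2, 4: 1}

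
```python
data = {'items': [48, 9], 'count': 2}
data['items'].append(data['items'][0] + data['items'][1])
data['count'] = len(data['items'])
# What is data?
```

After line 1: data = {'items': [48, 9], 'count': 2}
After line 2 (append 48 + 9 = 57): data = {'items': [48, 9, 57], 'count': 2}
After line 3 (count = len(items) = 3): data = {'items': [48, 9, 57], 'count': 3}

{'items': [48, 9, 57], 'count': 3}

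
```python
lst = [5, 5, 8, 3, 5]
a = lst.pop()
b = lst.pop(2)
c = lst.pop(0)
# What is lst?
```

After line 1: lst = [5, 5, 8, 3, 5]
After line 2 (pop() -> a = 5): lst = [5, 5, 8, 3]
After line 3 (pop(2) -> b = 8): lst = [5, 5, 3]
After line 4 (pop(0) -> c = 5): lst = [5, 3]

[5, 3]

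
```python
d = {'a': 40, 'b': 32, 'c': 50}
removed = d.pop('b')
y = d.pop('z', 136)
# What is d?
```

After line 1: d = {'a': 40, 'b': 32, 'c': 50}
After line 2 (pop 'b' returns 32): d = {'a': 40, 'c': 50}, removed = 32
After line 3 (pop 'z' missing, returns default 136): d = {'a': 40, 'c': 50}, y = 136

{'a': 40, 'c': 50}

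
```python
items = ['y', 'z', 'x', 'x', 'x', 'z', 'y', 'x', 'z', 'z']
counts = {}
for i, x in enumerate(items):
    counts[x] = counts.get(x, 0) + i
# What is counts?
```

Initial: counts = {}, items = ['y', 'z', 'x', 'x', 'x', 'z', 'y', 'x', 'z', 'z']
i=0, x='y': counts = {'y': 0}
i=1, x='z': counts = {'y': 0, 'z': 1}
i=2, x='x': counts = {'y': 0, 'z': 1, 'x': 2}
i=3, x='x': counts = {'y': 0, 'z': 1, 'x': 5}
i=4, x='x': counts = {'y': 0, 'z': 1, 'x': 9}
i=5, x='z': counts = {'y': 0, 'z': 6, 'x': 9}
i=6, x='y': counts = {'y': 6, 'z': 6, 'x': 9}
i=7, x='x': counts = {'y': 6, 'z': 6, 'x': 16}
i=8, x='z': counts = {'y': 6, 'z': 14, 'x': 16}
i=9, x='z': counts = {'y': 6, 'z': 23, 'x': 16}

{'y': 6, 'z': 23, 'x': 16}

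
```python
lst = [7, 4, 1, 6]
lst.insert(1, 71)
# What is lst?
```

[7, 71, 4, 1, 6]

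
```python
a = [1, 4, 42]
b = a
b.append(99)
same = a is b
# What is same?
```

After line 1: a = [1, 4, 42]
After line 2 (b = a is an alias, same object): a = [1, 4, 42], b = [1, 4, 42]
After line 3 (b.append mutates the shared list): a = [1, 4, 42, 99], b = [1, 4, 42, 99]
After line 4 (same = a is b; same object -> True): same = True

True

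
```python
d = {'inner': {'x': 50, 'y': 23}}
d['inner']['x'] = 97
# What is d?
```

After line 1: d = {'inner': {'x': 50, 'y': 23}}
After line 2 (inner x overwritten): d = {'inner': {'x': 97, 'y': 23}}

{'inner': {'x': 97, 'y': 23}}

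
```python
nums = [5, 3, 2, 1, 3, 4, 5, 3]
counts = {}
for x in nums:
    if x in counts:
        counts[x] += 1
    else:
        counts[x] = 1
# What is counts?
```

Initial: counts = {}, nums = [5, 3, 2, 1, 3, 4, 5, 3]
See 5: counts = {5: 1}
See 3: counts = {5: 1, 3: 1}
See 2: counts = {5: 1, 3: 1, 2: 1}
See 1: counts = {5: 1, 3: 1, 2: 1, 1: 1}
See 3: counts = {5: 1, 3: 2, 2: 1, 1: 1}
See 4: counts = {5: 1, 3: 2, 2: 1, 1: 1, 4: 1}
See 5: counts = {5: 2, 3: 2, 2: 1, 1: 1, 4: 1}
See 3: counts = {5: 2, 3: 3, 2: 1, 1: 1, 4: 1}

{5: 2, 3: 3, 2: 1, 1: 1, 4: 1}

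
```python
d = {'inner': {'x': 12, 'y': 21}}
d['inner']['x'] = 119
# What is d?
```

After line 1: d = {'inner': {'x': 12, 'y': 21}}
After line 2 (inner x overwritten): d = {'inner': {'x': 119, 'y': 21}}

{'inner': {'x': 119, 'y': 21}}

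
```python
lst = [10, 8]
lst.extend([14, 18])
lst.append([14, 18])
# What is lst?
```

After line 1: lst = [10, 8]
After line 2 (extend unpacks [14, 18]): lst = [10, 8, 14, 18]
After line 3 (append adds [14, 18] as single element): lst = [10, 8, 14, 18, [14, 18]]

[10, 8, 14, 18, [14, 18]]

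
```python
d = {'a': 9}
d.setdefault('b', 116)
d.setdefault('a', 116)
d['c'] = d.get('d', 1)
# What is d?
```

After line 1: d = {'a': 9}
After line 2 (setdefault adds 'b'=116): d = {'a': 9, 'b': 116}
After line 3 (setdefault 'a' no-op, already exists): d = {'a': 9, 'b': 116}
After line 4 (get('d', 1) returns default since 'd' not in d): d = {'a': 9, 'b': 116, 'c': 1}

{'a': 9, 'b': 116, 'c': 1}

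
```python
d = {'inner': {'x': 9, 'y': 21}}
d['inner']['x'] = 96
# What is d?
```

After line 1: d = {'inner': {'x': 9, 'y': 21}}
After line 2 (inner x overwritten): d = {'inner': {'x': 96, 'y': 21}}

{'inner': {'x': 96, 'y': 21}}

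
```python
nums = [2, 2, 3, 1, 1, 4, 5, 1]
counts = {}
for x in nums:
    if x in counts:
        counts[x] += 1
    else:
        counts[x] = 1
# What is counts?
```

Initial: counts = {}, nums = [2, 2, 3, 1, 1, 4, 5, 1]
See 2: counts = {2: 1}
See 2: counts = {2: 2}
See 3: counts = {2: 2, 3: 1}
See 1: counts = {2: 2, 3: 1, 1: 1}
See 1: counts = {2: 2, 3: 1, 1: 2}
See 4: counts = {2: 2, 3: 1, 1: 2, 4: 1}
See 5: counts = {2: 2, 3: 1, 1: 2, 4: 1, 5: 1}
See 1: counts = {2: 2, 3: 1, 1: 3, 4: 1, 5: 1}

{2: 2, 3: 1, 1: 3, 4: 1, 5: 1}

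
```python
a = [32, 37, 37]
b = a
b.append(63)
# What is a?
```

After line 1: a = [32, 37, 37]
After line 2 (b = a is an alias, same object): a = [32, 37, 37], b = [32, 37, 37]
After line 3 (b.append mutates the shared list): a = [32, 37, 37, 63], b = [32, 37, 37, 63]

[32, 37, 37, 63]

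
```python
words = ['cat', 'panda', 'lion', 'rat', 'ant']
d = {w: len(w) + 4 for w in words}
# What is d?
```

{'cat': 7, 'panda': 9, 'lion': 8, 'rat': 7, 'ant': 7}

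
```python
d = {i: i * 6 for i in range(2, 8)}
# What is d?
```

{2: 12, 3: 18, 4: 24, 5: 30, 6: 36, 7: 42}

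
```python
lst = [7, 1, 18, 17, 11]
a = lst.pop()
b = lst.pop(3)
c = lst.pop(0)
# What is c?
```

After line 1: lst = [7, 1, 18, 17, 11]
After line 2 (pop() -> a = 11): lst = [7, 1, 18, 17]
After line 3 (pop(3) -> b = 17): lst = [7, 1, 18]
After line 4 (pop(0) -> c = 7): lst = [1, 18]

7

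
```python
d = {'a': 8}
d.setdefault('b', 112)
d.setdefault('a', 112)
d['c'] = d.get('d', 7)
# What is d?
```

After line 1: d = {'a': 8}
After line 2 (setdefault adds 'b'=112): d = {'a': 8, 'b': 112}
After line 3 (setdefault 'a' no-op, already exists): d = {'a': 8, 'b': 112}
After line 4 (get('d', 7) returns default since 'd' not in d): d = {'a': 8, 'b': 112, 'c': 7}

{'a': 8, 'b': 112, 'c': 7}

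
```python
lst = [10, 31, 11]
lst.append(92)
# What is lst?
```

[10, 31, 11, 92]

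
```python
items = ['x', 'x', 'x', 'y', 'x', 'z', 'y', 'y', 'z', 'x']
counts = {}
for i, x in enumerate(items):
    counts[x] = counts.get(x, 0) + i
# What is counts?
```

Initial: counts = {}, items = ['x', 'x', 'x', 'y', 'x', 'z', 'y', 'y', 'z', 'x']
i=0, x='x': counts = {'x': 0}
i=1, x='x': counts = {'x': 1}
i=2, x='x': counts = {'x': 3}
i=3, x='y': counts = {'x': 3, 'y': 3}
i=4, x='x': counts = {'x': 7, 'y': 3}
i=5, x='z': counts = {'x': 7, 'y': 3, 'z': 5}
i=6, x='y': counts = {'x': 7, 'y': 9, 'z': 5}
i=7, x='y': counts = {'x': 7, 'y': 16, 'z': 5}
i=8, x='z': counts = {'x': 7, 'y': 16, 'z': 13}
i=9, x='x': counts = {'x': 16, 'y': 16, 'z': 13}

{'x': 16, 'y': 16, 'z': 13}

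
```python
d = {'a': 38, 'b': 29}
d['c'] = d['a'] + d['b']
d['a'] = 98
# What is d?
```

After line 1: d = {'a': 38, 'b': 29}
After line 2 (d['c'] = 38 + 29): d = {'a': 38, 'b': 29, 'c': 67}
After line 3: d = {'a': 98, 'b': 29, 'c': 67}

{'a': 98, 'b': 29, 'c': 67}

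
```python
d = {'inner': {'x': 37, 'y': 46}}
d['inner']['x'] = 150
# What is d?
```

After line 1: d = {'inner': {'x': 37, 'y': 46}}
After line 2 (inner x overwritten): d = {'inner': {'x': 150, 'y': 46}}

{'inner': {'x': 150, 'y': 46}}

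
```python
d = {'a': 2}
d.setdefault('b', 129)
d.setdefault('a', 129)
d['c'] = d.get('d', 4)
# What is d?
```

After line 1: d = {'a': 2}
After line 2 (setdefault adds 'b'=129): d = {'a': 2, 'b': 129}
After line 3 (setdefault 'a' no-op, already exists): d = {'a': 2, 'b': 129}
After line 4 (get('d', 4) returns default since 'd' not in d): d = {'a': 2, 'b': 129, 'c': 4}

{'a': 2, 'b': 129, 'c': 4}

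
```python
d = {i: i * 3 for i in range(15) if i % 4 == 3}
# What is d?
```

{3: 9, 7: 21, 11: 33}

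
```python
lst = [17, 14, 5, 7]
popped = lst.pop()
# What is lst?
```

[17, 14, 5]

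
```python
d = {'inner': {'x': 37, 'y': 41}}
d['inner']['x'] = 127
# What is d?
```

After line 1: d = {'inner': {'x': 37, 'y': 41}}
After line 2 (inner x overwritten): d = {'inner': {'x': 127, 'y': 41}}

{'inner': {'x': 127, 'y': 41}}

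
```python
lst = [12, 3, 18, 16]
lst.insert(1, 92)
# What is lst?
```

[12, 92, 3, 18, 16]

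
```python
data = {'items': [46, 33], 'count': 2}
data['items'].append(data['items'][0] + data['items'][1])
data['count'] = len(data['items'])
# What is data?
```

After line 1: data = {'items': [46, 33], 'count': 2}
After line 2 (append 46 + 33 = 79): data = {'items': [46, 33, 79], 'count': 2}
After line 3 (count = len(items) = 3): data = {'items': [46, 33, 79], 'count': 3}

{'items': [46, 33, 79], 'count': 3}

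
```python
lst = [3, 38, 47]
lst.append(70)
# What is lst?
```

[3, 38, 47, 70]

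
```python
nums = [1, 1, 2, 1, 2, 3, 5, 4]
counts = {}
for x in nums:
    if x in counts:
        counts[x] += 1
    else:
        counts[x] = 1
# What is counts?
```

Initial: counts = {}, nums = [1, 1, 2, 1, 2, 3, 5, 4]
See 1: counts = {1: 1}
See 1: counts = {1: 2}
See 2: counts = {1: 2, 2: 1}
See 1: counts = {1: 3, 2: 1}
See 2: counts = {1: 3, 2: 2}
See 3: counts = {1: 3, 2: 2, 3: 1}
See 5: counts = {1: 3, 2: 2, 3: 1, 5: 1}
See 4: counts = {1: 3, 2: 2, 3: 1, 5: 1, 4: 1}

{1: 3, 2: 2, 3: 1, 5: 1, 4: 1}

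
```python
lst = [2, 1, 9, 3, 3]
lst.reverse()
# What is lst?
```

[3, 3, 9, 1, 2]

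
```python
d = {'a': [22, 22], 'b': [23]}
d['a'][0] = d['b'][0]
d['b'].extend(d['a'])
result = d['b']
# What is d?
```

After line 1: d = {'a': [22, 22], 'b': [23]}
After line 2 (a[0] = b[0] = 23): d = {'a': [23, 22], 'b': [23]}
After line 3 (b.extend(a) appends [23, 22]): d = {'a': [23, 22], 'b': [23, 23, 22]}
After line 4: result = d['b'] = [23, 23, 22]

{'a': [23, 22], 'b': [23, 23, 22]}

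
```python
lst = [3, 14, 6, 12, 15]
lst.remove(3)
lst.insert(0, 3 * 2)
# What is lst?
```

After line 1: lst = [3, 14, 6, 12, 15]
After line 2 (remove first 3): lst = [14, 6, 12, 15]
After line 3 (insert 6 at index 0): lst = [6, 14, 6, 12, 15]

[6, 14, 6, 12, 15]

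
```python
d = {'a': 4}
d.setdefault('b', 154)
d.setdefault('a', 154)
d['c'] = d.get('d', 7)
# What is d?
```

After line 1: d = {'a': 4}
After line 2 (setdefault adds 'b'=154): d = {'a': 4, 'b': 154}
After line 3 (setdefault 'a' no-op, already exists): d = {'a': 4, 'b': 154}
After line 4 (get('d', 7) returns default since 'd' not in d): d = {'a': 4, 'b': 154, 'c': 7}

{'a': 4, 'b': 154, 'c': 7}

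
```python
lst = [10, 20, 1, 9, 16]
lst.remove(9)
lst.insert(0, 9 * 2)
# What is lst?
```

After line 1: lst = [10, 20, 1, 9, 16]
After line 2 (remove first 9): lst = [10, 20, 1, 16]
After line 3 (insert 18 at index 0): lst = [18, 10, 20, 1, 16]

[18, 10, 20, 1, 16]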